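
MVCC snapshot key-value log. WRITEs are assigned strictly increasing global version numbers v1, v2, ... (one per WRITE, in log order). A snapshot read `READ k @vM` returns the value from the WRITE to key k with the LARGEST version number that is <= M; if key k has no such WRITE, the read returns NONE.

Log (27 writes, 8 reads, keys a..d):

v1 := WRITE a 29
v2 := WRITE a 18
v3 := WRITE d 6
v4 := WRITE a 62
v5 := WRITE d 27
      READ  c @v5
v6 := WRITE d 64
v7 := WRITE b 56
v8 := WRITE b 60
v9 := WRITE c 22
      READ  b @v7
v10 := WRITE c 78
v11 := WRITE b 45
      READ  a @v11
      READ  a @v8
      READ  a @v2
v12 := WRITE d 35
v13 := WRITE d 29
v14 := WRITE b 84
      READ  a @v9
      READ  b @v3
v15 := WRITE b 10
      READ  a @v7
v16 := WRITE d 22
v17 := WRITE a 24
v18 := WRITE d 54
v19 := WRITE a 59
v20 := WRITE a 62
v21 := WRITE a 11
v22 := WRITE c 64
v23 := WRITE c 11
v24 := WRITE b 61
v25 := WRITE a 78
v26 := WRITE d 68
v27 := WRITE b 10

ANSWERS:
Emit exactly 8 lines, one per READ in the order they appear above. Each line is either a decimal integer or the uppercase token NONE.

v1: WRITE a=29  (a history now [(1, 29)])
v2: WRITE a=18  (a history now [(1, 29), (2, 18)])
v3: WRITE d=6  (d history now [(3, 6)])
v4: WRITE a=62  (a history now [(1, 29), (2, 18), (4, 62)])
v5: WRITE d=27  (d history now [(3, 6), (5, 27)])
READ c @v5: history=[] -> no version <= 5 -> NONE
v6: WRITE d=64  (d history now [(3, 6), (5, 27), (6, 64)])
v7: WRITE b=56  (b history now [(7, 56)])
v8: WRITE b=60  (b history now [(7, 56), (8, 60)])
v9: WRITE c=22  (c history now [(9, 22)])
READ b @v7: history=[(7, 56), (8, 60)] -> pick v7 -> 56
v10: WRITE c=78  (c history now [(9, 22), (10, 78)])
v11: WRITE b=45  (b history now [(7, 56), (8, 60), (11, 45)])
READ a @v11: history=[(1, 29), (2, 18), (4, 62)] -> pick v4 -> 62
READ a @v8: history=[(1, 29), (2, 18), (4, 62)] -> pick v4 -> 62
READ a @v2: history=[(1, 29), (2, 18), (4, 62)] -> pick v2 -> 18
v12: WRITE d=35  (d history now [(3, 6), (5, 27), (6, 64), (12, 35)])
v13: WRITE d=29  (d history now [(3, 6), (5, 27), (6, 64), (12, 35), (13, 29)])
v14: WRITE b=84  (b history now [(7, 56), (8, 60), (11, 45), (14, 84)])
READ a @v9: history=[(1, 29), (2, 18), (4, 62)] -> pick v4 -> 62
READ b @v3: history=[(7, 56), (8, 60), (11, 45), (14, 84)] -> no version <= 3 -> NONE
v15: WRITE b=10  (b history now [(7, 56), (8, 60), (11, 45), (14, 84), (15, 10)])
READ a @v7: history=[(1, 29), (2, 18), (4, 62)] -> pick v4 -> 62
v16: WRITE d=22  (d history now [(3, 6), (5, 27), (6, 64), (12, 35), (13, 29), (16, 22)])
v17: WRITE a=24  (a history now [(1, 29), (2, 18), (4, 62), (17, 24)])
v18: WRITE d=54  (d history now [(3, 6), (5, 27), (6, 64), (12, 35), (13, 29), (16, 22), (18, 54)])
v19: WRITE a=59  (a history now [(1, 29), (2, 18), (4, 62), (17, 24), (19, 59)])
v20: WRITE a=62  (a history now [(1, 29), (2, 18), (4, 62), (17, 24), (19, 59), (20, 62)])
v21: WRITE a=11  (a history now [(1, 29), (2, 18), (4, 62), (17, 24), (19, 59), (20, 62), (21, 11)])
v22: WRITE c=64  (c history now [(9, 22), (10, 78), (22, 64)])
v23: WRITE c=11  (c history now [(9, 22), (10, 78), (22, 64), (23, 11)])
v24: WRITE b=61  (b history now [(7, 56), (8, 60), (11, 45), (14, 84), (15, 10), (24, 61)])
v25: WRITE a=78  (a history now [(1, 29), (2, 18), (4, 62), (17, 24), (19, 59), (20, 62), (21, 11), (25, 78)])
v26: WRITE d=68  (d history now [(3, 6), (5, 27), (6, 64), (12, 35), (13, 29), (16, 22), (18, 54), (26, 68)])
v27: WRITE b=10  (b history now [(7, 56), (8, 60), (11, 45), (14, 84), (15, 10), (24, 61), (27, 10)])

Answer: NONE
56
62
62
18
62
NONE
62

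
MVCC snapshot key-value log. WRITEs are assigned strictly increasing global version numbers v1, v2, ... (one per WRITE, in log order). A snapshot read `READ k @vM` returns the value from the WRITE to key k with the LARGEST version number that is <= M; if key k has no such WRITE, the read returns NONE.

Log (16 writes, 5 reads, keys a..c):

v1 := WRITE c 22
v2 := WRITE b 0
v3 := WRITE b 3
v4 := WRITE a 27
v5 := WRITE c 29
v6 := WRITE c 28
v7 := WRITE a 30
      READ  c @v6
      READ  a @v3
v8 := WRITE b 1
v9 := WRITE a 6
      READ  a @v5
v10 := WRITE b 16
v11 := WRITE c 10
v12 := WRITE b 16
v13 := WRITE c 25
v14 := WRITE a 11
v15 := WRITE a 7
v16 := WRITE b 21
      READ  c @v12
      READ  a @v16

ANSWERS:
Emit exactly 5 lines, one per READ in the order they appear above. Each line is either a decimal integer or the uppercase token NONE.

Answer: 28
NONE
27
10
7

Derivation:
v1: WRITE c=22  (c history now [(1, 22)])
v2: WRITE b=0  (b history now [(2, 0)])
v3: WRITE b=3  (b history now [(2, 0), (3, 3)])
v4: WRITE a=27  (a history now [(4, 27)])
v5: WRITE c=29  (c history now [(1, 22), (5, 29)])
v6: WRITE c=28  (c history now [(1, 22), (5, 29), (6, 28)])
v7: WRITE a=30  (a history now [(4, 27), (7, 30)])
READ c @v6: history=[(1, 22), (5, 29), (6, 28)] -> pick v6 -> 28
READ a @v3: history=[(4, 27), (7, 30)] -> no version <= 3 -> NONE
v8: WRITE b=1  (b history now [(2, 0), (3, 3), (8, 1)])
v9: WRITE a=6  (a history now [(4, 27), (7, 30), (9, 6)])
READ a @v5: history=[(4, 27), (7, 30), (9, 6)] -> pick v4 -> 27
v10: WRITE b=16  (b history now [(2, 0), (3, 3), (8, 1), (10, 16)])
v11: WRITE c=10  (c history now [(1, 22), (5, 29), (6, 28), (11, 10)])
v12: WRITE b=16  (b history now [(2, 0), (3, 3), (8, 1), (10, 16), (12, 16)])
v13: WRITE c=25  (c history now [(1, 22), (5, 29), (6, 28), (11, 10), (13, 25)])
v14: WRITE a=11  (a history now [(4, 27), (7, 30), (9, 6), (14, 11)])
v15: WRITE a=7  (a history now [(4, 27), (7, 30), (9, 6), (14, 11), (15, 7)])
v16: WRITE b=21  (b history now [(2, 0), (3, 3), (8, 1), (10, 16), (12, 16), (16, 21)])
READ c @v12: history=[(1, 22), (5, 29), (6, 28), (11, 10), (13, 25)] -> pick v11 -> 10
READ a @v16: history=[(4, 27), (7, 30), (9, 6), (14, 11), (15, 7)] -> pick v15 -> 7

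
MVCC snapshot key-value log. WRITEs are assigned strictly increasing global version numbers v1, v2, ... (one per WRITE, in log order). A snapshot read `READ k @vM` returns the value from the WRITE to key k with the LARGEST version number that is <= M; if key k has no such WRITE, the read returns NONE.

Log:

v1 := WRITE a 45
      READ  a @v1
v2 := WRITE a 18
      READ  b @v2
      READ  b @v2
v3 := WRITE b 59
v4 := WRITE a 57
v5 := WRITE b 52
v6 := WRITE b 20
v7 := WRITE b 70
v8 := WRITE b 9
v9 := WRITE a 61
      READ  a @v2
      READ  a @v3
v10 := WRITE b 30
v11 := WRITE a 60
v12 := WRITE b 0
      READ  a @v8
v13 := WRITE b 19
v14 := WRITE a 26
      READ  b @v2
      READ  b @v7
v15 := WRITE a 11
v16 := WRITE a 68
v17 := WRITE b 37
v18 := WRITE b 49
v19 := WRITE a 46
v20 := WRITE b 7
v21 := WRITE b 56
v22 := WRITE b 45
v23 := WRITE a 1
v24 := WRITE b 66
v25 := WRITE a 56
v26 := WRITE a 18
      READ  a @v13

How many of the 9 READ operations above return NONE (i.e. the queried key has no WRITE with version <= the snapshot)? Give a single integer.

Answer: 3

Derivation:
v1: WRITE a=45  (a history now [(1, 45)])
READ a @v1: history=[(1, 45)] -> pick v1 -> 45
v2: WRITE a=18  (a history now [(1, 45), (2, 18)])
READ b @v2: history=[] -> no version <= 2 -> NONE
READ b @v2: history=[] -> no version <= 2 -> NONE
v3: WRITE b=59  (b history now [(3, 59)])
v4: WRITE a=57  (a history now [(1, 45), (2, 18), (4, 57)])
v5: WRITE b=52  (b history now [(3, 59), (5, 52)])
v6: WRITE b=20  (b history now [(3, 59), (5, 52), (6, 20)])
v7: WRITE b=70  (b history now [(3, 59), (5, 52), (6, 20), (7, 70)])
v8: WRITE b=9  (b history now [(3, 59), (5, 52), (6, 20), (7, 70), (8, 9)])
v9: WRITE a=61  (a history now [(1, 45), (2, 18), (4, 57), (9, 61)])
READ a @v2: history=[(1, 45), (2, 18), (4, 57), (9, 61)] -> pick v2 -> 18
READ a @v3: history=[(1, 45), (2, 18), (4, 57), (9, 61)] -> pick v2 -> 18
v10: WRITE b=30  (b history now [(3, 59), (5, 52), (6, 20), (7, 70), (8, 9), (10, 30)])
v11: WRITE a=60  (a history now [(1, 45), (2, 18), (4, 57), (9, 61), (11, 60)])
v12: WRITE b=0  (b history now [(3, 59), (5, 52), (6, 20), (7, 70), (8, 9), (10, 30), (12, 0)])
READ a @v8: history=[(1, 45), (2, 18), (4, 57), (9, 61), (11, 60)] -> pick v4 -> 57
v13: WRITE b=19  (b history now [(3, 59), (5, 52), (6, 20), (7, 70), (8, 9), (10, 30), (12, 0), (13, 19)])
v14: WRITE a=26  (a history now [(1, 45), (2, 18), (4, 57), (9, 61), (11, 60), (14, 26)])
READ b @v2: history=[(3, 59), (5, 52), (6, 20), (7, 70), (8, 9), (10, 30), (12, 0), (13, 19)] -> no version <= 2 -> NONE
READ b @v7: history=[(3, 59), (5, 52), (6, 20), (7, 70), (8, 9), (10, 30), (12, 0), (13, 19)] -> pick v7 -> 70
v15: WRITE a=11  (a history now [(1, 45), (2, 18), (4, 57), (9, 61), (11, 60), (14, 26), (15, 11)])
v16: WRITE a=68  (a history now [(1, 45), (2, 18), (4, 57), (9, 61), (11, 60), (14, 26), (15, 11), (16, 68)])
v17: WRITE b=37  (b history now [(3, 59), (5, 52), (6, 20), (7, 70), (8, 9), (10, 30), (12, 0), (13, 19), (17, 37)])
v18: WRITE b=49  (b history now [(3, 59), (5, 52), (6, 20), (7, 70), (8, 9), (10, 30), (12, 0), (13, 19), (17, 37), (18, 49)])
v19: WRITE a=46  (a history now [(1, 45), (2, 18), (4, 57), (9, 61), (11, 60), (14, 26), (15, 11), (16, 68), (19, 46)])
v20: WRITE b=7  (b history now [(3, 59), (5, 52), (6, 20), (7, 70), (8, 9), (10, 30), (12, 0), (13, 19), (17, 37), (18, 49), (20, 7)])
v21: WRITE b=56  (b history now [(3, 59), (5, 52), (6, 20), (7, 70), (8, 9), (10, 30), (12, 0), (13, 19), (17, 37), (18, 49), (20, 7), (21, 56)])
v22: WRITE b=45  (b history now [(3, 59), (5, 52), (6, 20), (7, 70), (8, 9), (10, 30), (12, 0), (13, 19), (17, 37), (18, 49), (20, 7), (21, 56), (22, 45)])
v23: WRITE a=1  (a history now [(1, 45), (2, 18), (4, 57), (9, 61), (11, 60), (14, 26), (15, 11), (16, 68), (19, 46), (23, 1)])
v24: WRITE b=66  (b history now [(3, 59), (5, 52), (6, 20), (7, 70), (8, 9), (10, 30), (12, 0), (13, 19), (17, 37), (18, 49), (20, 7), (21, 56), (22, 45), (24, 66)])
v25: WRITE a=56  (a history now [(1, 45), (2, 18), (4, 57), (9, 61), (11, 60), (14, 26), (15, 11), (16, 68), (19, 46), (23, 1), (25, 56)])
v26: WRITE a=18  (a history now [(1, 45), (2, 18), (4, 57), (9, 61), (11, 60), (14, 26), (15, 11), (16, 68), (19, 46), (23, 1), (25, 56), (26, 18)])
READ a @v13: history=[(1, 45), (2, 18), (4, 57), (9, 61), (11, 60), (14, 26), (15, 11), (16, 68), (19, 46), (23, 1), (25, 56), (26, 18)] -> pick v11 -> 60
Read results in order: ['45', 'NONE', 'NONE', '18', '18', '57', 'NONE', '70', '60']
NONE count = 3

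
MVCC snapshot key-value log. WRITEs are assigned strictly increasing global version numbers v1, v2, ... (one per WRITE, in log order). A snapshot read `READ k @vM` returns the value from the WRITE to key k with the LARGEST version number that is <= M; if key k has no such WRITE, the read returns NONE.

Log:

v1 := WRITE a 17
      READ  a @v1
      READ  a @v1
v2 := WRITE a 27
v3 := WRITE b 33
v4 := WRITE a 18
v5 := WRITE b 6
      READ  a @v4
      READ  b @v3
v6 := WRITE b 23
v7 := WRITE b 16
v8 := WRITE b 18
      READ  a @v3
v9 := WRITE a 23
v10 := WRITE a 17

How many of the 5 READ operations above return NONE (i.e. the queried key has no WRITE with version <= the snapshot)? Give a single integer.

v1: WRITE a=17  (a history now [(1, 17)])
READ a @v1: history=[(1, 17)] -> pick v1 -> 17
READ a @v1: history=[(1, 17)] -> pick v1 -> 17
v2: WRITE a=27  (a history now [(1, 17), (2, 27)])
v3: WRITE b=33  (b history now [(3, 33)])
v4: WRITE a=18  (a history now [(1, 17), (2, 27), (4, 18)])
v5: WRITE b=6  (b history now [(3, 33), (5, 6)])
READ a @v4: history=[(1, 17), (2, 27), (4, 18)] -> pick v4 -> 18
READ b @v3: history=[(3, 33), (5, 6)] -> pick v3 -> 33
v6: WRITE b=23  (b history now [(3, 33), (5, 6), (6, 23)])
v7: WRITE b=16  (b history now [(3, 33), (5, 6), (6, 23), (7, 16)])
v8: WRITE b=18  (b history now [(3, 33), (5, 6), (6, 23), (7, 16), (8, 18)])
READ a @v3: history=[(1, 17), (2, 27), (4, 18)] -> pick v2 -> 27
v9: WRITE a=23  (a history now [(1, 17), (2, 27), (4, 18), (9, 23)])
v10: WRITE a=17  (a history now [(1, 17), (2, 27), (4, 18), (9, 23), (10, 17)])
Read results in order: ['17', '17', '18', '33', '27']
NONE count = 0

Answer: 0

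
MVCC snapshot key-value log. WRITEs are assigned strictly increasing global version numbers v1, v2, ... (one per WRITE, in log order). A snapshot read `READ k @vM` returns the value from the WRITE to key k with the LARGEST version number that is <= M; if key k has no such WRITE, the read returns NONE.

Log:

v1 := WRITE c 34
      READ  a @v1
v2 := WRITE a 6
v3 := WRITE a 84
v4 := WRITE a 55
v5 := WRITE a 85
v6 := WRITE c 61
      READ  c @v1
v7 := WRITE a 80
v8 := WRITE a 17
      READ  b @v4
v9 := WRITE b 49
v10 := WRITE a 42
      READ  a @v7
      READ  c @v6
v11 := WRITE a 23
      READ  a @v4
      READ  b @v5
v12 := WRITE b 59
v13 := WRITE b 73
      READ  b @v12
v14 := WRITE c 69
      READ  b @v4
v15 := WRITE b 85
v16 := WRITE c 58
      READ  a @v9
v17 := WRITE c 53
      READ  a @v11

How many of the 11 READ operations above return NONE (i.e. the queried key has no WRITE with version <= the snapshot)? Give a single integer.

Answer: 4

Derivation:
v1: WRITE c=34  (c history now [(1, 34)])
READ a @v1: history=[] -> no version <= 1 -> NONE
v2: WRITE a=6  (a history now [(2, 6)])
v3: WRITE a=84  (a history now [(2, 6), (3, 84)])
v4: WRITE a=55  (a history now [(2, 6), (3, 84), (4, 55)])
v5: WRITE a=85  (a history now [(2, 6), (3, 84), (4, 55), (5, 85)])
v6: WRITE c=61  (c history now [(1, 34), (6, 61)])
READ c @v1: history=[(1, 34), (6, 61)] -> pick v1 -> 34
v7: WRITE a=80  (a history now [(2, 6), (3, 84), (4, 55), (5, 85), (7, 80)])
v8: WRITE a=17  (a history now [(2, 6), (3, 84), (4, 55), (5, 85), (7, 80), (8, 17)])
READ b @v4: history=[] -> no version <= 4 -> NONE
v9: WRITE b=49  (b history now [(9, 49)])
v10: WRITE a=42  (a history now [(2, 6), (3, 84), (4, 55), (5, 85), (7, 80), (8, 17), (10, 42)])
READ a @v7: history=[(2, 6), (3, 84), (4, 55), (5, 85), (7, 80), (8, 17), (10, 42)] -> pick v7 -> 80
READ c @v6: history=[(1, 34), (6, 61)] -> pick v6 -> 61
v11: WRITE a=23  (a history now [(2, 6), (3, 84), (4, 55), (5, 85), (7, 80), (8, 17), (10, 42), (11, 23)])
READ a @v4: history=[(2, 6), (3, 84), (4, 55), (5, 85), (7, 80), (8, 17), (10, 42), (11, 23)] -> pick v4 -> 55
READ b @v5: history=[(9, 49)] -> no version <= 5 -> NONE
v12: WRITE b=59  (b history now [(9, 49), (12, 59)])
v13: WRITE b=73  (b history now [(9, 49), (12, 59), (13, 73)])
READ b @v12: history=[(9, 49), (12, 59), (13, 73)] -> pick v12 -> 59
v14: WRITE c=69  (c history now [(1, 34), (6, 61), (14, 69)])
READ b @v4: history=[(9, 49), (12, 59), (13, 73)] -> no version <= 4 -> NONE
v15: WRITE b=85  (b history now [(9, 49), (12, 59), (13, 73), (15, 85)])
v16: WRITE c=58  (c history now [(1, 34), (6, 61), (14, 69), (16, 58)])
READ a @v9: history=[(2, 6), (3, 84), (4, 55), (5, 85), (7, 80), (8, 17), (10, 42), (11, 23)] -> pick v8 -> 17
v17: WRITE c=53  (c history now [(1, 34), (6, 61), (14, 69), (16, 58), (17, 53)])
READ a @v11: history=[(2, 6), (3, 84), (4, 55), (5, 85), (7, 80), (8, 17), (10, 42), (11, 23)] -> pick v11 -> 23
Read results in order: ['NONE', '34', 'NONE', '80', '61', '55', 'NONE', '59', 'NONE', '17', '23']
NONE count = 4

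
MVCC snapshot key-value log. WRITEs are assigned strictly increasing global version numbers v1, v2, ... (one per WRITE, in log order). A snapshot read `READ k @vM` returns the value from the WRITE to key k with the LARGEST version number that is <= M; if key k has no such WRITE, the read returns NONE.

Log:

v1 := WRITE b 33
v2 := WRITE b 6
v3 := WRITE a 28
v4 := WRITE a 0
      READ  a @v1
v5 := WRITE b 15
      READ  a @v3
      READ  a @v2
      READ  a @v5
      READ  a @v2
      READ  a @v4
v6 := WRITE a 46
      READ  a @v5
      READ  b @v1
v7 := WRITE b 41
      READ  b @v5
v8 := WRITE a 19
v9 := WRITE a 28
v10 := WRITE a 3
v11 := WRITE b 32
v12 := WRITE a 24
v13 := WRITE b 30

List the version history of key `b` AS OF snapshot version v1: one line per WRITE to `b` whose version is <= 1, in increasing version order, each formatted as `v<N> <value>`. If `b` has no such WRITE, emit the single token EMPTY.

Answer: v1 33

Derivation:
Scan writes for key=b with version <= 1:
  v1 WRITE b 33 -> keep
  v2 WRITE b 6 -> drop (> snap)
  v3 WRITE a 28 -> skip
  v4 WRITE a 0 -> skip
  v5 WRITE b 15 -> drop (> snap)
  v6 WRITE a 46 -> skip
  v7 WRITE b 41 -> drop (> snap)
  v8 WRITE a 19 -> skip
  v9 WRITE a 28 -> skip
  v10 WRITE a 3 -> skip
  v11 WRITE b 32 -> drop (> snap)
  v12 WRITE a 24 -> skip
  v13 WRITE b 30 -> drop (> snap)
Collected: [(1, 33)]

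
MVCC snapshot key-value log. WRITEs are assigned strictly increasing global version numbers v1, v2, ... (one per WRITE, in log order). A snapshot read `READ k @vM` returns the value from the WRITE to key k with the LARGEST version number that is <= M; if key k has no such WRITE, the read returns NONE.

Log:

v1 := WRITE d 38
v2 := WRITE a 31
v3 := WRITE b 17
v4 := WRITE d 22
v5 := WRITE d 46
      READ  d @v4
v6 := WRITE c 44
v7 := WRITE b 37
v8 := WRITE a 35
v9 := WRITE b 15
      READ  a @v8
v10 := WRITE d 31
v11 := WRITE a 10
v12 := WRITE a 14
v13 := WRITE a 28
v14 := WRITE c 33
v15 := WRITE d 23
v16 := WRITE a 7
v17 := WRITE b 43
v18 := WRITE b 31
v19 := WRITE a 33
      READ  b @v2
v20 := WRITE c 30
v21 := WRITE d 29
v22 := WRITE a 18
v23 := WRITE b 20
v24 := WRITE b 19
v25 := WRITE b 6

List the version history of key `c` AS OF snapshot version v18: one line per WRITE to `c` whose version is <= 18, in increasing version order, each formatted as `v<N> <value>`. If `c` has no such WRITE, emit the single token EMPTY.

Scan writes for key=c with version <= 18:
  v1 WRITE d 38 -> skip
  v2 WRITE a 31 -> skip
  v3 WRITE b 17 -> skip
  v4 WRITE d 22 -> skip
  v5 WRITE d 46 -> skip
  v6 WRITE c 44 -> keep
  v7 WRITE b 37 -> skip
  v8 WRITE a 35 -> skip
  v9 WRITE b 15 -> skip
  v10 WRITE d 31 -> skip
  v11 WRITE a 10 -> skip
  v12 WRITE a 14 -> skip
  v13 WRITE a 28 -> skip
  v14 WRITE c 33 -> keep
  v15 WRITE d 23 -> skip
  v16 WRITE a 7 -> skip
  v17 WRITE b 43 -> skip
  v18 WRITE b 31 -> skip
  v19 WRITE a 33 -> skip
  v20 WRITE c 30 -> drop (> snap)
  v21 WRITE d 29 -> skip
  v22 WRITE a 18 -> skip
  v23 WRITE b 20 -> skip
  v24 WRITE b 19 -> skip
  v25 WRITE b 6 -> skip
Collected: [(6, 44), (14, 33)]

Answer: v6 44
v14 33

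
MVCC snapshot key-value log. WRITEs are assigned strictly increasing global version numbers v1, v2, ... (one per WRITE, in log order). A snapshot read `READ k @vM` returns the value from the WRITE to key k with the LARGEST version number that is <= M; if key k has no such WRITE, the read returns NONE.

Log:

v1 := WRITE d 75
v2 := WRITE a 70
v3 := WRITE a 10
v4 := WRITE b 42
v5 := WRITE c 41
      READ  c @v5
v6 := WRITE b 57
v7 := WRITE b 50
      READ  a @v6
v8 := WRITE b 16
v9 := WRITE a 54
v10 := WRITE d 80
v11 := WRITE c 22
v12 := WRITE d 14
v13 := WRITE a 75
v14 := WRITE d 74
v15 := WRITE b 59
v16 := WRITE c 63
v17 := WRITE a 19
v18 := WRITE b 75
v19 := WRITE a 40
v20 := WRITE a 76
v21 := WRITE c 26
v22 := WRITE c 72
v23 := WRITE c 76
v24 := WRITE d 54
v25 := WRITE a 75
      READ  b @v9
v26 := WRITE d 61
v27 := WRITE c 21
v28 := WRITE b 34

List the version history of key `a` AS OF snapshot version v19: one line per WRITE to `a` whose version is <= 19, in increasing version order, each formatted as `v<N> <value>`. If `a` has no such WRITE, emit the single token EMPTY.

Scan writes for key=a with version <= 19:
  v1 WRITE d 75 -> skip
  v2 WRITE a 70 -> keep
  v3 WRITE a 10 -> keep
  v4 WRITE b 42 -> skip
  v5 WRITE c 41 -> skip
  v6 WRITE b 57 -> skip
  v7 WRITE b 50 -> skip
  v8 WRITE b 16 -> skip
  v9 WRITE a 54 -> keep
  v10 WRITE d 80 -> skip
  v11 WRITE c 22 -> skip
  v12 WRITE d 14 -> skip
  v13 WRITE a 75 -> keep
  v14 WRITE d 74 -> skip
  v15 WRITE b 59 -> skip
  v16 WRITE c 63 -> skip
  v17 WRITE a 19 -> keep
  v18 WRITE b 75 -> skip
  v19 WRITE a 40 -> keep
  v20 WRITE a 76 -> drop (> snap)
  v21 WRITE c 26 -> skip
  v22 WRITE c 72 -> skip
  v23 WRITE c 76 -> skip
  v24 WRITE d 54 -> skip
  v25 WRITE a 75 -> drop (> snap)
  v26 WRITE d 61 -> skip
  v27 WRITE c 21 -> skip
  v28 WRITE b 34 -> skip
Collected: [(2, 70), (3, 10), (9, 54), (13, 75), (17, 19), (19, 40)]

Answer: v2 70
v3 10
v9 54
v13 75
v17 19
v19 40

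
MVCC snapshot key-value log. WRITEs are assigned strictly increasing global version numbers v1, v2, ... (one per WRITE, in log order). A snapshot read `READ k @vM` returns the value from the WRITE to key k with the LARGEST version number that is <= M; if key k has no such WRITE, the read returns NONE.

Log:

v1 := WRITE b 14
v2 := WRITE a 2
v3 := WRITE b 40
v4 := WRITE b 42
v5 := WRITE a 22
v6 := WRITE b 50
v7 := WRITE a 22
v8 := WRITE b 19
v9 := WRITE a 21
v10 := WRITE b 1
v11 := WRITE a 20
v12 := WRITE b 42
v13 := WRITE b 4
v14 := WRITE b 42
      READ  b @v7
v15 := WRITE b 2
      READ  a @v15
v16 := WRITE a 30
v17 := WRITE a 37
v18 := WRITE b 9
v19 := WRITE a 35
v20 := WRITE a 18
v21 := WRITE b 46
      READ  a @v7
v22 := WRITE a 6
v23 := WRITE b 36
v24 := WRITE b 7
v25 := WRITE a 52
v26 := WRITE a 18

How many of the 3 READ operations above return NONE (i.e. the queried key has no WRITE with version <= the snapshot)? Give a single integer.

Answer: 0

Derivation:
v1: WRITE b=14  (b history now [(1, 14)])
v2: WRITE a=2  (a history now [(2, 2)])
v3: WRITE b=40  (b history now [(1, 14), (3, 40)])
v4: WRITE b=42  (b history now [(1, 14), (3, 40), (4, 42)])
v5: WRITE a=22  (a history now [(2, 2), (5, 22)])
v6: WRITE b=50  (b history now [(1, 14), (3, 40), (4, 42), (6, 50)])
v7: WRITE a=22  (a history now [(2, 2), (5, 22), (7, 22)])
v8: WRITE b=19  (b history now [(1, 14), (3, 40), (4, 42), (6, 50), (8, 19)])
v9: WRITE a=21  (a history now [(2, 2), (5, 22), (7, 22), (9, 21)])
v10: WRITE b=1  (b history now [(1, 14), (3, 40), (4, 42), (6, 50), (8, 19), (10, 1)])
v11: WRITE a=20  (a history now [(2, 2), (5, 22), (7, 22), (9, 21), (11, 20)])
v12: WRITE b=42  (b history now [(1, 14), (3, 40), (4, 42), (6, 50), (8, 19), (10, 1), (12, 42)])
v13: WRITE b=4  (b history now [(1, 14), (3, 40), (4, 42), (6, 50), (8, 19), (10, 1), (12, 42), (13, 4)])
v14: WRITE b=42  (b history now [(1, 14), (3, 40), (4, 42), (6, 50), (8, 19), (10, 1), (12, 42), (13, 4), (14, 42)])
READ b @v7: history=[(1, 14), (3, 40), (4, 42), (6, 50), (8, 19), (10, 1), (12, 42), (13, 4), (14, 42)] -> pick v6 -> 50
v15: WRITE b=2  (b history now [(1, 14), (3, 40), (4, 42), (6, 50), (8, 19), (10, 1), (12, 42), (13, 4), (14, 42), (15, 2)])
READ a @v15: history=[(2, 2), (5, 22), (7, 22), (9, 21), (11, 20)] -> pick v11 -> 20
v16: WRITE a=30  (a history now [(2, 2), (5, 22), (7, 22), (9, 21), (11, 20), (16, 30)])
v17: WRITE a=37  (a history now [(2, 2), (5, 22), (7, 22), (9, 21), (11, 20), (16, 30), (17, 37)])
v18: WRITE b=9  (b history now [(1, 14), (3, 40), (4, 42), (6, 50), (8, 19), (10, 1), (12, 42), (13, 4), (14, 42), (15, 2), (18, 9)])
v19: WRITE a=35  (a history now [(2, 2), (5, 22), (7, 22), (9, 21), (11, 20), (16, 30), (17, 37), (19, 35)])
v20: WRITE a=18  (a history now [(2, 2), (5, 22), (7, 22), (9, 21), (11, 20), (16, 30), (17, 37), (19, 35), (20, 18)])
v21: WRITE b=46  (b history now [(1, 14), (3, 40), (4, 42), (6, 50), (8, 19), (10, 1), (12, 42), (13, 4), (14, 42), (15, 2), (18, 9), (21, 46)])
READ a @v7: history=[(2, 2), (5, 22), (7, 22), (9, 21), (11, 20), (16, 30), (17, 37), (19, 35), (20, 18)] -> pick v7 -> 22
v22: WRITE a=6  (a history now [(2, 2), (5, 22), (7, 22), (9, 21), (11, 20), (16, 30), (17, 37), (19, 35), (20, 18), (22, 6)])
v23: WRITE b=36  (b history now [(1, 14), (3, 40), (4, 42), (6, 50), (8, 19), (10, 1), (12, 42), (13, 4), (14, 42), (15, 2), (18, 9), (21, 46), (23, 36)])
v24: WRITE b=7  (b history now [(1, 14), (3, 40), (4, 42), (6, 50), (8, 19), (10, 1), (12, 42), (13, 4), (14, 42), (15, 2), (18, 9), (21, 46), (23, 36), (24, 7)])
v25: WRITE a=52  (a history now [(2, 2), (5, 22), (7, 22), (9, 21), (11, 20), (16, 30), (17, 37), (19, 35), (20, 18), (22, 6), (25, 52)])
v26: WRITE a=18  (a history now [(2, 2), (5, 22), (7, 22), (9, 21), (11, 20), (16, 30), (17, 37), (19, 35), (20, 18), (22, 6), (25, 52), (26, 18)])
Read results in order: ['50', '20', '22']
NONE count = 0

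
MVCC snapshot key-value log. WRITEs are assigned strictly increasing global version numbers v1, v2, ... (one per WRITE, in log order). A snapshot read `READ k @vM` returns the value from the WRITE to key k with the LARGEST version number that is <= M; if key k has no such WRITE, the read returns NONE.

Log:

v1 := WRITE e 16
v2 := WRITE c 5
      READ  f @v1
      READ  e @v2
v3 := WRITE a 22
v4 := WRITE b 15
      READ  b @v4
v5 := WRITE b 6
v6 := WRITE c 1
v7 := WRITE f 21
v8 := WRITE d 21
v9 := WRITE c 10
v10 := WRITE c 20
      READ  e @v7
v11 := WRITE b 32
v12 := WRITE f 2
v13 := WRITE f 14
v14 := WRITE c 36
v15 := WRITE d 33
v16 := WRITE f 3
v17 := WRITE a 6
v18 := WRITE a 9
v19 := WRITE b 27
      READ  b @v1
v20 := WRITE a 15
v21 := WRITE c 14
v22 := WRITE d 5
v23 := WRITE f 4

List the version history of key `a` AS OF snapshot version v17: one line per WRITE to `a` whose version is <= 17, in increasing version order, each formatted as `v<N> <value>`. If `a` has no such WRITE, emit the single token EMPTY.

Answer: v3 22
v17 6

Derivation:
Scan writes for key=a with version <= 17:
  v1 WRITE e 16 -> skip
  v2 WRITE c 5 -> skip
  v3 WRITE a 22 -> keep
  v4 WRITE b 15 -> skip
  v5 WRITE b 6 -> skip
  v6 WRITE c 1 -> skip
  v7 WRITE f 21 -> skip
  v8 WRITE d 21 -> skip
  v9 WRITE c 10 -> skip
  v10 WRITE c 20 -> skip
  v11 WRITE b 32 -> skip
  v12 WRITE f 2 -> skip
  v13 WRITE f 14 -> skip
  v14 WRITE c 36 -> skip
  v15 WRITE d 33 -> skip
  v16 WRITE f 3 -> skip
  v17 WRITE a 6 -> keep
  v18 WRITE a 9 -> drop (> snap)
  v19 WRITE b 27 -> skip
  v20 WRITE a 15 -> drop (> snap)
  v21 WRITE c 14 -> skip
  v22 WRITE d 5 -> skip
  v23 WRITE f 4 -> skip
Collected: [(3, 22), (17, 6)]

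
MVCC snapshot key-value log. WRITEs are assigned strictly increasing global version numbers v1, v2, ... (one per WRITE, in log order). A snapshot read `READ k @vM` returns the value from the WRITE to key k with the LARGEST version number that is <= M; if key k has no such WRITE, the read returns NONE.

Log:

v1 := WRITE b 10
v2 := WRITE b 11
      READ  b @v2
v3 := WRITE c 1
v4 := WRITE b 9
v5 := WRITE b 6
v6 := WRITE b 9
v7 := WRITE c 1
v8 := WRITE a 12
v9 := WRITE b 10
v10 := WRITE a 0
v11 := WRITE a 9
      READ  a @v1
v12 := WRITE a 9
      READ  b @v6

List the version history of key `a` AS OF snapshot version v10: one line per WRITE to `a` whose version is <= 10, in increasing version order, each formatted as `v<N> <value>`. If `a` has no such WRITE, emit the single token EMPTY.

Scan writes for key=a with version <= 10:
  v1 WRITE b 10 -> skip
  v2 WRITE b 11 -> skip
  v3 WRITE c 1 -> skip
  v4 WRITE b 9 -> skip
  v5 WRITE b 6 -> skip
  v6 WRITE b 9 -> skip
  v7 WRITE c 1 -> skip
  v8 WRITE a 12 -> keep
  v9 WRITE b 10 -> skip
  v10 WRITE a 0 -> keep
  v11 WRITE a 9 -> drop (> snap)
  v12 WRITE a 9 -> drop (> snap)
Collected: [(8, 12), (10, 0)]

Answer: v8 12
v10 0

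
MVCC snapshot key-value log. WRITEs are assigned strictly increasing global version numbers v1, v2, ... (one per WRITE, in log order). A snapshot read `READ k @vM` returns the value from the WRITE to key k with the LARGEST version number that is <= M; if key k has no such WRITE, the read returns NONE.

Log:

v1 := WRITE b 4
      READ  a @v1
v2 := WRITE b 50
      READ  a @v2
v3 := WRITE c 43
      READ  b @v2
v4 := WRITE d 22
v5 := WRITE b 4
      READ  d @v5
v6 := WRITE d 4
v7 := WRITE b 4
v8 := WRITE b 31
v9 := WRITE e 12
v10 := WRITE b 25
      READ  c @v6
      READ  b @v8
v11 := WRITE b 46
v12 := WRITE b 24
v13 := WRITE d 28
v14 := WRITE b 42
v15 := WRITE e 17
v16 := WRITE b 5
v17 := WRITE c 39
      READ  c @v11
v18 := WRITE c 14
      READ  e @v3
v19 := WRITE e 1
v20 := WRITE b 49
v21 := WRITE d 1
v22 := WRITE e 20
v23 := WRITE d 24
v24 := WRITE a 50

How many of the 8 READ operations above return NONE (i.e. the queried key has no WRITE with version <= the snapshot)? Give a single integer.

Answer: 3

Derivation:
v1: WRITE b=4  (b history now [(1, 4)])
READ a @v1: history=[] -> no version <= 1 -> NONE
v2: WRITE b=50  (b history now [(1, 4), (2, 50)])
READ a @v2: history=[] -> no version <= 2 -> NONE
v3: WRITE c=43  (c history now [(3, 43)])
READ b @v2: history=[(1, 4), (2, 50)] -> pick v2 -> 50
v4: WRITE d=22  (d history now [(4, 22)])
v5: WRITE b=4  (b history now [(1, 4), (2, 50), (5, 4)])
READ d @v5: history=[(4, 22)] -> pick v4 -> 22
v6: WRITE d=4  (d history now [(4, 22), (6, 4)])
v7: WRITE b=4  (b history now [(1, 4), (2, 50), (5, 4), (7, 4)])
v8: WRITE b=31  (b history now [(1, 4), (2, 50), (5, 4), (7, 4), (8, 31)])
v9: WRITE e=12  (e history now [(9, 12)])
v10: WRITE b=25  (b history now [(1, 4), (2, 50), (5, 4), (7, 4), (8, 31), (10, 25)])
READ c @v6: history=[(3, 43)] -> pick v3 -> 43
READ b @v8: history=[(1, 4), (2, 50), (5, 4), (7, 4), (8, 31), (10, 25)] -> pick v8 -> 31
v11: WRITE b=46  (b history now [(1, 4), (2, 50), (5, 4), (7, 4), (8, 31), (10, 25), (11, 46)])
v12: WRITE b=24  (b history now [(1, 4), (2, 50), (5, 4), (7, 4), (8, 31), (10, 25), (11, 46), (12, 24)])
v13: WRITE d=28  (d history now [(4, 22), (6, 4), (13, 28)])
v14: WRITE b=42  (b history now [(1, 4), (2, 50), (5, 4), (7, 4), (8, 31), (10, 25), (11, 46), (12, 24), (14, 42)])
v15: WRITE e=17  (e history now [(9, 12), (15, 17)])
v16: WRITE b=5  (b history now [(1, 4), (2, 50), (5, 4), (7, 4), (8, 31), (10, 25), (11, 46), (12, 24), (14, 42), (16, 5)])
v17: WRITE c=39  (c history now [(3, 43), (17, 39)])
READ c @v11: history=[(3, 43), (17, 39)] -> pick v3 -> 43
v18: WRITE c=14  (c history now [(3, 43), (17, 39), (18, 14)])
READ e @v3: history=[(9, 12), (15, 17)] -> no version <= 3 -> NONE
v19: WRITE e=1  (e history now [(9, 12), (15, 17), (19, 1)])
v20: WRITE b=49  (b history now [(1, 4), (2, 50), (5, 4), (7, 4), (8, 31), (10, 25), (11, 46), (12, 24), (14, 42), (16, 5), (20, 49)])
v21: WRITE d=1  (d history now [(4, 22), (6, 4), (13, 28), (21, 1)])
v22: WRITE e=20  (e history now [(9, 12), (15, 17), (19, 1), (22, 20)])
v23: WRITE d=24  (d history now [(4, 22), (6, 4), (13, 28), (21, 1), (23, 24)])
v24: WRITE a=50  (a history now [(24, 50)])
Read results in order: ['NONE', 'NONE', '50', '22', '43', '31', '43', 'NONE']
NONE count = 3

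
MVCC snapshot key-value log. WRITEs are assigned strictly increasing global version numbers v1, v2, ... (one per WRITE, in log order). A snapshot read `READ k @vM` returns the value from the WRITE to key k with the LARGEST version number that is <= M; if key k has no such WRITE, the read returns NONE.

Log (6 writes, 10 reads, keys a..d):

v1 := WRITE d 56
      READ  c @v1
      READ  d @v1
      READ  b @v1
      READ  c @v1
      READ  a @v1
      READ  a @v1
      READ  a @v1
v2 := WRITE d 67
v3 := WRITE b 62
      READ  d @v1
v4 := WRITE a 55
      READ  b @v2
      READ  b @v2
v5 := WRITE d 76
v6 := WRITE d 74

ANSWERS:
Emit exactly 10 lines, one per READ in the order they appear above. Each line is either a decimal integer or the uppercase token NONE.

Answer: NONE
56
NONE
NONE
NONE
NONE
NONE
56
NONE
NONE

Derivation:
v1: WRITE d=56  (d history now [(1, 56)])
READ c @v1: history=[] -> no version <= 1 -> NONE
READ d @v1: history=[(1, 56)] -> pick v1 -> 56
READ b @v1: history=[] -> no version <= 1 -> NONE
READ c @v1: history=[] -> no version <= 1 -> NONE
READ a @v1: history=[] -> no version <= 1 -> NONE
READ a @v1: history=[] -> no version <= 1 -> NONE
READ a @v1: history=[] -> no version <= 1 -> NONE
v2: WRITE d=67  (d history now [(1, 56), (2, 67)])
v3: WRITE b=62  (b history now [(3, 62)])
READ d @v1: history=[(1, 56), (2, 67)] -> pick v1 -> 56
v4: WRITE a=55  (a history now [(4, 55)])
READ b @v2: history=[(3, 62)] -> no version <= 2 -> NONE
READ b @v2: history=[(3, 62)] -> no version <= 2 -> NONE
v5: WRITE d=76  (d history now [(1, 56), (2, 67), (5, 76)])
v6: WRITE d=74  (d history now [(1, 56), (2, 67), (5, 76), (6, 74)])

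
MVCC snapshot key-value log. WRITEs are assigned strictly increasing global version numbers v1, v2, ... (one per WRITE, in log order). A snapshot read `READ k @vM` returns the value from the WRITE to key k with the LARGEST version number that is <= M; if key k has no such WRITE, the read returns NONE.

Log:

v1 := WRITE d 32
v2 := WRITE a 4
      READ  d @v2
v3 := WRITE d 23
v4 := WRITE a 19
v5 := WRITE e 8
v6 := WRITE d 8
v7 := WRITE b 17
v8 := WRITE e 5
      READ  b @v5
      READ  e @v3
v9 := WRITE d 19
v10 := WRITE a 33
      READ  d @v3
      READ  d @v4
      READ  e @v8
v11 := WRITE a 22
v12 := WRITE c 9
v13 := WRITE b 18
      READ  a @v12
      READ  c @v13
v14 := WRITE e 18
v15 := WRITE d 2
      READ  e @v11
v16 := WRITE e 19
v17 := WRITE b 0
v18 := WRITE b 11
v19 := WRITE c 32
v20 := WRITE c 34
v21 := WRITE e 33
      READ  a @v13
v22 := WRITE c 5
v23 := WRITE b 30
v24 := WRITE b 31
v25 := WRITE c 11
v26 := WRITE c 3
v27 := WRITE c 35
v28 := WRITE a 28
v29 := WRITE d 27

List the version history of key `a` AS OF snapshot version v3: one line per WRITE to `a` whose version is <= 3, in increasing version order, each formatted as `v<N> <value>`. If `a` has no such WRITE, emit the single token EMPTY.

Scan writes for key=a with version <= 3:
  v1 WRITE d 32 -> skip
  v2 WRITE a 4 -> keep
  v3 WRITE d 23 -> skip
  v4 WRITE a 19 -> drop (> snap)
  v5 WRITE e 8 -> skip
  v6 WRITE d 8 -> skip
  v7 WRITE b 17 -> skip
  v8 WRITE e 5 -> skip
  v9 WRITE d 19 -> skip
  v10 WRITE a 33 -> drop (> snap)
  v11 WRITE a 22 -> drop (> snap)
  v12 WRITE c 9 -> skip
  v13 WRITE b 18 -> skip
  v14 WRITE e 18 -> skip
  v15 WRITE d 2 -> skip
  v16 WRITE e 19 -> skip
  v17 WRITE b 0 -> skip
  v18 WRITE b 11 -> skip
  v19 WRITE c 32 -> skip
  v20 WRITE c 34 -> skip
  v21 WRITE e 33 -> skip
  v22 WRITE c 5 -> skip
  v23 WRITE b 30 -> skip
  v24 WRITE b 31 -> skip
  v25 WRITE c 11 -> skip
  v26 WRITE c 3 -> skip
  v27 WRITE c 35 -> skip
  v28 WRITE a 28 -> drop (> snap)
  v29 WRITE d 27 -> skip
Collected: [(2, 4)]

Answer: v2 4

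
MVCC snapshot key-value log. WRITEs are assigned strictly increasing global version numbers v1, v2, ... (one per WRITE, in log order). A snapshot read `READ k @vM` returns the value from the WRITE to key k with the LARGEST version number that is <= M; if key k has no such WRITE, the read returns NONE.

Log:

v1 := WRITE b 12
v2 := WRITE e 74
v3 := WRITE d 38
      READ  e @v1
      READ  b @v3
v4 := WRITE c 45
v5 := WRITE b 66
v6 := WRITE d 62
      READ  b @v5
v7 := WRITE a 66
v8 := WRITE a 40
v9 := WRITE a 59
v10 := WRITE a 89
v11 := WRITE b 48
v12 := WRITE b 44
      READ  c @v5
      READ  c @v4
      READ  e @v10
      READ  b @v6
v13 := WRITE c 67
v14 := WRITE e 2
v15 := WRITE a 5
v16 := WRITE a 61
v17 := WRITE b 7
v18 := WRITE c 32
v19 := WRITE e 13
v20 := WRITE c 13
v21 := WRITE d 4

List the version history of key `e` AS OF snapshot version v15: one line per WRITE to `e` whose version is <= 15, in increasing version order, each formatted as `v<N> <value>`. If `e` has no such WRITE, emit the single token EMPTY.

Answer: v2 74
v14 2

Derivation:
Scan writes for key=e with version <= 15:
  v1 WRITE b 12 -> skip
  v2 WRITE e 74 -> keep
  v3 WRITE d 38 -> skip
  v4 WRITE c 45 -> skip
  v5 WRITE b 66 -> skip
  v6 WRITE d 62 -> skip
  v7 WRITE a 66 -> skip
  v8 WRITE a 40 -> skip
  v9 WRITE a 59 -> skip
  v10 WRITE a 89 -> skip
  v11 WRITE b 48 -> skip
  v12 WRITE b 44 -> skip
  v13 WRITE c 67 -> skip
  v14 WRITE e 2 -> keep
  v15 WRITE a 5 -> skip
  v16 WRITE a 61 -> skip
  v17 WRITE b 7 -> skip
  v18 WRITE c 32 -> skip
  v19 WRITE e 13 -> drop (> snap)
  v20 WRITE c 13 -> skip
  v21 WRITE d 4 -> skip
Collected: [(2, 74), (14, 2)]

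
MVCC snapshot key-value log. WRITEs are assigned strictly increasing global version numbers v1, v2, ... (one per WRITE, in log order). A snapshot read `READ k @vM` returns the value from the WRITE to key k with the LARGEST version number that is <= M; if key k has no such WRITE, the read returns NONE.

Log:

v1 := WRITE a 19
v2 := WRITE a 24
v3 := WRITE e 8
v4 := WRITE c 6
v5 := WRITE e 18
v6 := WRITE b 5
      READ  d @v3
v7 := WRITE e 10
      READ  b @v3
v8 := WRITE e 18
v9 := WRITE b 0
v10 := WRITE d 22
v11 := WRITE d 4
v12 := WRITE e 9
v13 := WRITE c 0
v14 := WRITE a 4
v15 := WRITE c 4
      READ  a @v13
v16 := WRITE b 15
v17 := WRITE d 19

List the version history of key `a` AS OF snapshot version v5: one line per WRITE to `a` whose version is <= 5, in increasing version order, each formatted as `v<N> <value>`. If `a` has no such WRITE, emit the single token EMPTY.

Scan writes for key=a with version <= 5:
  v1 WRITE a 19 -> keep
  v2 WRITE a 24 -> keep
  v3 WRITE e 8 -> skip
  v4 WRITE c 6 -> skip
  v5 WRITE e 18 -> skip
  v6 WRITE b 5 -> skip
  v7 WRITE e 10 -> skip
  v8 WRITE e 18 -> skip
  v9 WRITE b 0 -> skip
  v10 WRITE d 22 -> skip
  v11 WRITE d 4 -> skip
  v12 WRITE e 9 -> skip
  v13 WRITE c 0 -> skip
  v14 WRITE a 4 -> drop (> snap)
  v15 WRITE c 4 -> skip
  v16 WRITE b 15 -> skip
  v17 WRITE d 19 -> skip
Collected: [(1, 19), (2, 24)]

Answer: v1 19
v2 24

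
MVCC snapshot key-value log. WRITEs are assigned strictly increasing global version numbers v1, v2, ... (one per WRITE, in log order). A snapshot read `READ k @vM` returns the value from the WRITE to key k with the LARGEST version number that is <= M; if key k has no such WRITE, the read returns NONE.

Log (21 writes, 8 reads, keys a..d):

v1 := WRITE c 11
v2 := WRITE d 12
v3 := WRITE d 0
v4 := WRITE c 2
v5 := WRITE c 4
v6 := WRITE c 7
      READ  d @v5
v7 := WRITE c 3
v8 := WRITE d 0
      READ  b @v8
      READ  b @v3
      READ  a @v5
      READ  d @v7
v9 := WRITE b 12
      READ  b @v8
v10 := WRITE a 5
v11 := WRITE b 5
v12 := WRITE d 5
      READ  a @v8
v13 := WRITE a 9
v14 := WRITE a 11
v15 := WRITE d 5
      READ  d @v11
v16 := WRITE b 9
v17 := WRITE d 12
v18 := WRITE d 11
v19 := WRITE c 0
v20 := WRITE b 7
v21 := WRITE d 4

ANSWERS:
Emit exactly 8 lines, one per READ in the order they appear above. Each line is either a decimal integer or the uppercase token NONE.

Answer: 0
NONE
NONE
NONE
0
NONE
NONE
0

Derivation:
v1: WRITE c=11  (c history now [(1, 11)])
v2: WRITE d=12  (d history now [(2, 12)])
v3: WRITE d=0  (d history now [(2, 12), (3, 0)])
v4: WRITE c=2  (c history now [(1, 11), (4, 2)])
v5: WRITE c=4  (c history now [(1, 11), (4, 2), (5, 4)])
v6: WRITE c=7  (c history now [(1, 11), (4, 2), (5, 4), (6, 7)])
READ d @v5: history=[(2, 12), (3, 0)] -> pick v3 -> 0
v7: WRITE c=3  (c history now [(1, 11), (4, 2), (5, 4), (6, 7), (7, 3)])
v8: WRITE d=0  (d history now [(2, 12), (3, 0), (8, 0)])
READ b @v8: history=[] -> no version <= 8 -> NONE
READ b @v3: history=[] -> no version <= 3 -> NONE
READ a @v5: history=[] -> no version <= 5 -> NONE
READ d @v7: history=[(2, 12), (3, 0), (8, 0)] -> pick v3 -> 0
v9: WRITE b=12  (b history now [(9, 12)])
READ b @v8: history=[(9, 12)] -> no version <= 8 -> NONE
v10: WRITE a=5  (a history now [(10, 5)])
v11: WRITE b=5  (b history now [(9, 12), (11, 5)])
v12: WRITE d=5  (d history now [(2, 12), (3, 0), (8, 0), (12, 5)])
READ a @v8: history=[(10, 5)] -> no version <= 8 -> NONE
v13: WRITE a=9  (a history now [(10, 5), (13, 9)])
v14: WRITE a=11  (a history now [(10, 5), (13, 9), (14, 11)])
v15: WRITE d=5  (d history now [(2, 12), (3, 0), (8, 0), (12, 5), (15, 5)])
READ d @v11: history=[(2, 12), (3, 0), (8, 0), (12, 5), (15, 5)] -> pick v8 -> 0
v16: WRITE b=9  (b history now [(9, 12), (11, 5), (16, 9)])
v17: WRITE d=12  (d history now [(2, 12), (3, 0), (8, 0), (12, 5), (15, 5), (17, 12)])
v18: WRITE d=11  (d history now [(2, 12), (3, 0), (8, 0), (12, 5), (15, 5), (17, 12), (18, 11)])
v19: WRITE c=0  (c history now [(1, 11), (4, 2), (5, 4), (6, 7), (7, 3), (19, 0)])
v20: WRITE b=7  (b history now [(9, 12), (11, 5), (16, 9), (20, 7)])
v21: WRITE d=4  (d history now [(2, 12), (3, 0), (8, 0), (12, 5), (15, 5), (17, 12), (18, 11), (21, 4)])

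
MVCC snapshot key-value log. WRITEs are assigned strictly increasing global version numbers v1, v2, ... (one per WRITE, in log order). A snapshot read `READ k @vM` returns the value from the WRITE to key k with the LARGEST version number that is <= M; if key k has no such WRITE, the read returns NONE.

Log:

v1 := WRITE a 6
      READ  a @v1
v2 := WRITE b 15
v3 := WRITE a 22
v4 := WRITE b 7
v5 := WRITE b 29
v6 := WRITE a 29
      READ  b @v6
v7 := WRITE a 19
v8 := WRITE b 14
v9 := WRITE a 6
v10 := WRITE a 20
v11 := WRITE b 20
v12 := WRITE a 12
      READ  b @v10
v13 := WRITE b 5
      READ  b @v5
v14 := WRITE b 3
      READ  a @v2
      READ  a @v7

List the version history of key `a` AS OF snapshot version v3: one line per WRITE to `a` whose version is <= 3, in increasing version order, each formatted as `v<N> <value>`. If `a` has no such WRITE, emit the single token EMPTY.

Scan writes for key=a with version <= 3:
  v1 WRITE a 6 -> keep
  v2 WRITE b 15 -> skip
  v3 WRITE a 22 -> keep
  v4 WRITE b 7 -> skip
  v5 WRITE b 29 -> skip
  v6 WRITE a 29 -> drop (> snap)
  v7 WRITE a 19 -> drop (> snap)
  v8 WRITE b 14 -> skip
  v9 WRITE a 6 -> drop (> snap)
  v10 WRITE a 20 -> drop (> snap)
  v11 WRITE b 20 -> skip
  v12 WRITE a 12 -> drop (> snap)
  v13 WRITE b 5 -> skip
  v14 WRITE b 3 -> skip
Collected: [(1, 6), (3, 22)]

Answer: v1 6
v3 22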